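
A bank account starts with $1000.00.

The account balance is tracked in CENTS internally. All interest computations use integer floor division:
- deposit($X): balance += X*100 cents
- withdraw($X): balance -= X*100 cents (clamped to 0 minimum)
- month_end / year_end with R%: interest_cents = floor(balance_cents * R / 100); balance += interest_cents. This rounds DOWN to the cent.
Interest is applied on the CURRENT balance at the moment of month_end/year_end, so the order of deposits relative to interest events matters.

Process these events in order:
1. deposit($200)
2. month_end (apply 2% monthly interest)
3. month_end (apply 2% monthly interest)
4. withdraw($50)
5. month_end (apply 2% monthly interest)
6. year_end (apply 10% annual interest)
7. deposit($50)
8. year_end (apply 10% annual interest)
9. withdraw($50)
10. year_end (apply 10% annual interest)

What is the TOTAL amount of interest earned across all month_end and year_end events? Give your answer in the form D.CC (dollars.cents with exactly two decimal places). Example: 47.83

Answer: 482.55

Derivation:
After 1 (deposit($200)): balance=$1200.00 total_interest=$0.00
After 2 (month_end (apply 2% monthly interest)): balance=$1224.00 total_interest=$24.00
After 3 (month_end (apply 2% monthly interest)): balance=$1248.48 total_interest=$48.48
After 4 (withdraw($50)): balance=$1198.48 total_interest=$48.48
After 5 (month_end (apply 2% monthly interest)): balance=$1222.44 total_interest=$72.44
After 6 (year_end (apply 10% annual interest)): balance=$1344.68 total_interest=$194.68
After 7 (deposit($50)): balance=$1394.68 total_interest=$194.68
After 8 (year_end (apply 10% annual interest)): balance=$1534.14 total_interest=$334.14
After 9 (withdraw($50)): balance=$1484.14 total_interest=$334.14
After 10 (year_end (apply 10% annual interest)): balance=$1632.55 total_interest=$482.55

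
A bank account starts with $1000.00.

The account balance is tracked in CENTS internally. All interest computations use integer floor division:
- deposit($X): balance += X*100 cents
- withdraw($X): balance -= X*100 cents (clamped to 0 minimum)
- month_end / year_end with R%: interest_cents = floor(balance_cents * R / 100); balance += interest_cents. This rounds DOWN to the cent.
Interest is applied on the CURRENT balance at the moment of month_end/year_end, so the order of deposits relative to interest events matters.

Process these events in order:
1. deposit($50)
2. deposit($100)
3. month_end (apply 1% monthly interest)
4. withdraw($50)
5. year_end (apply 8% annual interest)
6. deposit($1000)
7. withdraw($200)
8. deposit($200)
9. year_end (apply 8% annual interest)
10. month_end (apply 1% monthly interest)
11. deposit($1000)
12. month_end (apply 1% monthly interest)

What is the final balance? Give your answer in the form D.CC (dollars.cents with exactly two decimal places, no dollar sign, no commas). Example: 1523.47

After 1 (deposit($50)): balance=$1050.00 total_interest=$0.00
After 2 (deposit($100)): balance=$1150.00 total_interest=$0.00
After 3 (month_end (apply 1% monthly interest)): balance=$1161.50 total_interest=$11.50
After 4 (withdraw($50)): balance=$1111.50 total_interest=$11.50
After 5 (year_end (apply 8% annual interest)): balance=$1200.42 total_interest=$100.42
After 6 (deposit($1000)): balance=$2200.42 total_interest=$100.42
After 7 (withdraw($200)): balance=$2000.42 total_interest=$100.42
After 8 (deposit($200)): balance=$2200.42 total_interest=$100.42
After 9 (year_end (apply 8% annual interest)): balance=$2376.45 total_interest=$276.45
After 10 (month_end (apply 1% monthly interest)): balance=$2400.21 total_interest=$300.21
After 11 (deposit($1000)): balance=$3400.21 total_interest=$300.21
After 12 (month_end (apply 1% monthly interest)): balance=$3434.21 total_interest=$334.21

Answer: 3434.21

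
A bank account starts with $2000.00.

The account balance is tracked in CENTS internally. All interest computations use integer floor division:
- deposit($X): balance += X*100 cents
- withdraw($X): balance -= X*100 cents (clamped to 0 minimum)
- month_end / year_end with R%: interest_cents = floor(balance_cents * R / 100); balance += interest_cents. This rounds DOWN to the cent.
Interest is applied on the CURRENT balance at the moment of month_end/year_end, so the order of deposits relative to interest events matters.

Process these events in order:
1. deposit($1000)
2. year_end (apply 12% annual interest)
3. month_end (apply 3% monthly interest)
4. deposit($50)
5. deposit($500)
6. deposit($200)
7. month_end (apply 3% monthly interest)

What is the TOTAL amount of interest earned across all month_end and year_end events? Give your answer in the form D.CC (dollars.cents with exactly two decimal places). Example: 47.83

After 1 (deposit($1000)): balance=$3000.00 total_interest=$0.00
After 2 (year_end (apply 12% annual interest)): balance=$3360.00 total_interest=$360.00
After 3 (month_end (apply 3% monthly interest)): balance=$3460.80 total_interest=$460.80
After 4 (deposit($50)): balance=$3510.80 total_interest=$460.80
After 5 (deposit($500)): balance=$4010.80 total_interest=$460.80
After 6 (deposit($200)): balance=$4210.80 total_interest=$460.80
After 7 (month_end (apply 3% monthly interest)): balance=$4337.12 total_interest=$587.12

Answer: 587.12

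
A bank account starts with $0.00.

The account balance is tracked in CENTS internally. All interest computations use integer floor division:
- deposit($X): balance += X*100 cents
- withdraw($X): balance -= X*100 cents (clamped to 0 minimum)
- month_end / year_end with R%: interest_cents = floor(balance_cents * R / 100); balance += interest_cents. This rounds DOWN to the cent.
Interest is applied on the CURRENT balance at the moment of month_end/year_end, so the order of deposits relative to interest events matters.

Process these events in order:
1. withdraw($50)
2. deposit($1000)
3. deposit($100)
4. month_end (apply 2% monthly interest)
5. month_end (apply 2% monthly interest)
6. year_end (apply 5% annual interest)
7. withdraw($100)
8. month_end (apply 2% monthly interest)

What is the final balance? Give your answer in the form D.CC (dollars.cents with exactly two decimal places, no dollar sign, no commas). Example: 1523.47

Answer: 1123.69

Derivation:
After 1 (withdraw($50)): balance=$0.00 total_interest=$0.00
After 2 (deposit($1000)): balance=$1000.00 total_interest=$0.00
After 3 (deposit($100)): balance=$1100.00 total_interest=$0.00
After 4 (month_end (apply 2% monthly interest)): balance=$1122.00 total_interest=$22.00
After 5 (month_end (apply 2% monthly interest)): balance=$1144.44 total_interest=$44.44
After 6 (year_end (apply 5% annual interest)): balance=$1201.66 total_interest=$101.66
After 7 (withdraw($100)): balance=$1101.66 total_interest=$101.66
After 8 (month_end (apply 2% monthly interest)): balance=$1123.69 total_interest=$123.69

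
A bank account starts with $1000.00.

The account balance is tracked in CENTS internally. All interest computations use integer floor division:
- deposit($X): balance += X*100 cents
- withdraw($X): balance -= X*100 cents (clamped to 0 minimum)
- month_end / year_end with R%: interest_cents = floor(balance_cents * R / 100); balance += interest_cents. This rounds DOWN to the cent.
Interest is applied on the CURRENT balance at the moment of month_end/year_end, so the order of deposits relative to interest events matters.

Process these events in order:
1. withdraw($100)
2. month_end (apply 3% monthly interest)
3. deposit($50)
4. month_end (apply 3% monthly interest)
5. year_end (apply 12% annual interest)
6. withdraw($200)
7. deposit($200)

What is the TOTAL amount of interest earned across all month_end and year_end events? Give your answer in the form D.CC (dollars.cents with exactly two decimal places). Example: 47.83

After 1 (withdraw($100)): balance=$900.00 total_interest=$0.00
After 2 (month_end (apply 3% monthly interest)): balance=$927.00 total_interest=$27.00
After 3 (deposit($50)): balance=$977.00 total_interest=$27.00
After 4 (month_end (apply 3% monthly interest)): balance=$1006.31 total_interest=$56.31
After 5 (year_end (apply 12% annual interest)): balance=$1127.06 total_interest=$177.06
After 6 (withdraw($200)): balance=$927.06 total_interest=$177.06
After 7 (deposit($200)): balance=$1127.06 total_interest=$177.06

Answer: 177.06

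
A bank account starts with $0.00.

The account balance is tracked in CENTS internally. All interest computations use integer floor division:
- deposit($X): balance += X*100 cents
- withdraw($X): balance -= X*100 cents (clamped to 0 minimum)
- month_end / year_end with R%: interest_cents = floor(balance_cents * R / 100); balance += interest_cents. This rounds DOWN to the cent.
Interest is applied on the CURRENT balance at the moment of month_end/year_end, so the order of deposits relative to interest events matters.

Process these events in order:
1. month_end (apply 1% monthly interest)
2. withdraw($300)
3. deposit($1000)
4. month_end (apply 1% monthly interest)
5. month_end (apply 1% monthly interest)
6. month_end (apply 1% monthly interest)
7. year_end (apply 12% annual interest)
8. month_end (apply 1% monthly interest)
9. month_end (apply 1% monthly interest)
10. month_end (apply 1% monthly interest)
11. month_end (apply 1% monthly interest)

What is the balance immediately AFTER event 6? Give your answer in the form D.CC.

After 1 (month_end (apply 1% monthly interest)): balance=$0.00 total_interest=$0.00
After 2 (withdraw($300)): balance=$0.00 total_interest=$0.00
After 3 (deposit($1000)): balance=$1000.00 total_interest=$0.00
After 4 (month_end (apply 1% monthly interest)): balance=$1010.00 total_interest=$10.00
After 5 (month_end (apply 1% monthly interest)): balance=$1020.10 total_interest=$20.10
After 6 (month_end (apply 1% monthly interest)): balance=$1030.30 total_interest=$30.30

Answer: 1030.30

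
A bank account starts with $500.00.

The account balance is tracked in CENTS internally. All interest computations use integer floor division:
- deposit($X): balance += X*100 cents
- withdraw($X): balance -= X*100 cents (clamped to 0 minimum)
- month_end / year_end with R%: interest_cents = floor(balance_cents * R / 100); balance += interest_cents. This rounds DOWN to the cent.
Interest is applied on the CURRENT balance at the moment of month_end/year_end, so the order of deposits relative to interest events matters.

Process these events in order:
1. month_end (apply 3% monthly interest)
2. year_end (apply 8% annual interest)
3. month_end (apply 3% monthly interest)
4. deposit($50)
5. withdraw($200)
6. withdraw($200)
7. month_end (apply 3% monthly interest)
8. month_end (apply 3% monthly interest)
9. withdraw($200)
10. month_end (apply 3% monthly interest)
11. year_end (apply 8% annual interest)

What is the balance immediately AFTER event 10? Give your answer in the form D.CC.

After 1 (month_end (apply 3% monthly interest)): balance=$515.00 total_interest=$15.00
After 2 (year_end (apply 8% annual interest)): balance=$556.20 total_interest=$56.20
After 3 (month_end (apply 3% monthly interest)): balance=$572.88 total_interest=$72.88
After 4 (deposit($50)): balance=$622.88 total_interest=$72.88
After 5 (withdraw($200)): balance=$422.88 total_interest=$72.88
After 6 (withdraw($200)): balance=$222.88 total_interest=$72.88
After 7 (month_end (apply 3% monthly interest)): balance=$229.56 total_interest=$79.56
After 8 (month_end (apply 3% monthly interest)): balance=$236.44 total_interest=$86.44
After 9 (withdraw($200)): balance=$36.44 total_interest=$86.44
After 10 (month_end (apply 3% monthly interest)): balance=$37.53 total_interest=$87.53

Answer: 37.53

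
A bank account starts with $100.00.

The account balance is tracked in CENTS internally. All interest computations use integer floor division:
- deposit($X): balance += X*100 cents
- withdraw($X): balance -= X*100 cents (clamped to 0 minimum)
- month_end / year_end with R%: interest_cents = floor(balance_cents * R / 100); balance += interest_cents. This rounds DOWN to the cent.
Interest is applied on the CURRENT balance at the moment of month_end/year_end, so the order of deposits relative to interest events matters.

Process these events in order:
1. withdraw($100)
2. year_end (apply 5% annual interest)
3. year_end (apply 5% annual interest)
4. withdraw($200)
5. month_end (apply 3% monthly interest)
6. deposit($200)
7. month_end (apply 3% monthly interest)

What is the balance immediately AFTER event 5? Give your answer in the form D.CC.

After 1 (withdraw($100)): balance=$0.00 total_interest=$0.00
After 2 (year_end (apply 5% annual interest)): balance=$0.00 total_interest=$0.00
After 3 (year_end (apply 5% annual interest)): balance=$0.00 total_interest=$0.00
After 4 (withdraw($200)): balance=$0.00 total_interest=$0.00
After 5 (month_end (apply 3% monthly interest)): balance=$0.00 total_interest=$0.00

Answer: 0.00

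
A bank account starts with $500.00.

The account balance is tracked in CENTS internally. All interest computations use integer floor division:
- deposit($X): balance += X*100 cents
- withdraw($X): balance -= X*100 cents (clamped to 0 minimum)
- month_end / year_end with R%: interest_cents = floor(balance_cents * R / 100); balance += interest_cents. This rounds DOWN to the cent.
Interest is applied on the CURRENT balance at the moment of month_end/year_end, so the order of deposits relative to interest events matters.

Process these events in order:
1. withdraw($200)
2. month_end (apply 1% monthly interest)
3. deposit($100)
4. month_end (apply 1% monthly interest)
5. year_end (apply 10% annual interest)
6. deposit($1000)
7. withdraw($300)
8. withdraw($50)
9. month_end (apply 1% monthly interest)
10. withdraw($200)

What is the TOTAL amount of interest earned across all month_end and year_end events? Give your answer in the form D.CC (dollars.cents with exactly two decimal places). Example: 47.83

After 1 (withdraw($200)): balance=$300.00 total_interest=$0.00
After 2 (month_end (apply 1% monthly interest)): balance=$303.00 total_interest=$3.00
After 3 (deposit($100)): balance=$403.00 total_interest=$3.00
After 4 (month_end (apply 1% monthly interest)): balance=$407.03 total_interest=$7.03
After 5 (year_end (apply 10% annual interest)): balance=$447.73 total_interest=$47.73
After 6 (deposit($1000)): balance=$1447.73 total_interest=$47.73
After 7 (withdraw($300)): balance=$1147.73 total_interest=$47.73
After 8 (withdraw($50)): balance=$1097.73 total_interest=$47.73
After 9 (month_end (apply 1% monthly interest)): balance=$1108.70 total_interest=$58.70
After 10 (withdraw($200)): balance=$908.70 total_interest=$58.70

Answer: 58.70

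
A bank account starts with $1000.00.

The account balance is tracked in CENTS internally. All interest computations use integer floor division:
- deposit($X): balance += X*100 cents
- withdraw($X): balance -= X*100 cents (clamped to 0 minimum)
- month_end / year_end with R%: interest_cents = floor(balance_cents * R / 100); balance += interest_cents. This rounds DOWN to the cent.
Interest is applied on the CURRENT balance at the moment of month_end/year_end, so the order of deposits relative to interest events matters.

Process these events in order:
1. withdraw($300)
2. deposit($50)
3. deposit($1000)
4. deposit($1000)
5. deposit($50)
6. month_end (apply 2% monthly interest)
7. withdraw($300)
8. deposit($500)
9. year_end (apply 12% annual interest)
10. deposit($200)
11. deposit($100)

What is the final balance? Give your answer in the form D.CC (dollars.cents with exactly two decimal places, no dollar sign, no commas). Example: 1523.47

After 1 (withdraw($300)): balance=$700.00 total_interest=$0.00
After 2 (deposit($50)): balance=$750.00 total_interest=$0.00
After 3 (deposit($1000)): balance=$1750.00 total_interest=$0.00
After 4 (deposit($1000)): balance=$2750.00 total_interest=$0.00
After 5 (deposit($50)): balance=$2800.00 total_interest=$0.00
After 6 (month_end (apply 2% monthly interest)): balance=$2856.00 total_interest=$56.00
After 7 (withdraw($300)): balance=$2556.00 total_interest=$56.00
After 8 (deposit($500)): balance=$3056.00 total_interest=$56.00
After 9 (year_end (apply 12% annual interest)): balance=$3422.72 total_interest=$422.72
After 10 (deposit($200)): balance=$3622.72 total_interest=$422.72
After 11 (deposit($100)): balance=$3722.72 total_interest=$422.72

Answer: 3722.72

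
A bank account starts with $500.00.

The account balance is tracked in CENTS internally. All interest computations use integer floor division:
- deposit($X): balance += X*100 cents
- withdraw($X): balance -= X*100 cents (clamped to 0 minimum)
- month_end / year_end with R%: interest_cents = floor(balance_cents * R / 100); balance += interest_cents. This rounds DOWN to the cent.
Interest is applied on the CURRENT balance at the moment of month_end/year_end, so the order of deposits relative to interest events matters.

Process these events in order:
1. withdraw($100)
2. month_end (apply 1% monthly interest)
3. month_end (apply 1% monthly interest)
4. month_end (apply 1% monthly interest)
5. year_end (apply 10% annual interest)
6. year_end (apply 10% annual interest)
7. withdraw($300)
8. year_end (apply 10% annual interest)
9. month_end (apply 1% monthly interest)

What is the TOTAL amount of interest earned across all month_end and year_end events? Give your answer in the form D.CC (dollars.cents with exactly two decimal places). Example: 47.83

Answer: 120.70

Derivation:
After 1 (withdraw($100)): balance=$400.00 total_interest=$0.00
After 2 (month_end (apply 1% monthly interest)): balance=$404.00 total_interest=$4.00
After 3 (month_end (apply 1% monthly interest)): balance=$408.04 total_interest=$8.04
After 4 (month_end (apply 1% monthly interest)): balance=$412.12 total_interest=$12.12
After 5 (year_end (apply 10% annual interest)): balance=$453.33 total_interest=$53.33
After 6 (year_end (apply 10% annual interest)): balance=$498.66 total_interest=$98.66
After 7 (withdraw($300)): balance=$198.66 total_interest=$98.66
After 8 (year_end (apply 10% annual interest)): balance=$218.52 total_interest=$118.52
After 9 (month_end (apply 1% monthly interest)): balance=$220.70 total_interest=$120.70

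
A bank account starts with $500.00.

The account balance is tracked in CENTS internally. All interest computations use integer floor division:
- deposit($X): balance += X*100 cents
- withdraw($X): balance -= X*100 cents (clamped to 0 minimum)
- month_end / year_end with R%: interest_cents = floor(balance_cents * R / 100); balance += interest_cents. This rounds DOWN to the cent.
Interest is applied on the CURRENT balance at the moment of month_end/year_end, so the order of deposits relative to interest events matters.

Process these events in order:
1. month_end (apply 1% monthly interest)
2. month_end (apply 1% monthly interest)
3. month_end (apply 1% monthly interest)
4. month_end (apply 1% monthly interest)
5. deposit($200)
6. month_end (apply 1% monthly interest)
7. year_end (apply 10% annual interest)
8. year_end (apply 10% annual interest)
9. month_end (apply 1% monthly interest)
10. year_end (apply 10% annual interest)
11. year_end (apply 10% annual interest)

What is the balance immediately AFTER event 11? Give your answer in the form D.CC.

Answer: 1075.76

Derivation:
After 1 (month_end (apply 1% monthly interest)): balance=$505.00 total_interest=$5.00
After 2 (month_end (apply 1% monthly interest)): balance=$510.05 total_interest=$10.05
After 3 (month_end (apply 1% monthly interest)): balance=$515.15 total_interest=$15.15
After 4 (month_end (apply 1% monthly interest)): balance=$520.30 total_interest=$20.30
After 5 (deposit($200)): balance=$720.30 total_interest=$20.30
After 6 (month_end (apply 1% monthly interest)): balance=$727.50 total_interest=$27.50
After 7 (year_end (apply 10% annual interest)): balance=$800.25 total_interest=$100.25
After 8 (year_end (apply 10% annual interest)): balance=$880.27 total_interest=$180.27
After 9 (month_end (apply 1% monthly interest)): balance=$889.07 total_interest=$189.07
After 10 (year_end (apply 10% annual interest)): balance=$977.97 total_interest=$277.97
After 11 (year_end (apply 10% annual interest)): balance=$1075.76 total_interest=$375.76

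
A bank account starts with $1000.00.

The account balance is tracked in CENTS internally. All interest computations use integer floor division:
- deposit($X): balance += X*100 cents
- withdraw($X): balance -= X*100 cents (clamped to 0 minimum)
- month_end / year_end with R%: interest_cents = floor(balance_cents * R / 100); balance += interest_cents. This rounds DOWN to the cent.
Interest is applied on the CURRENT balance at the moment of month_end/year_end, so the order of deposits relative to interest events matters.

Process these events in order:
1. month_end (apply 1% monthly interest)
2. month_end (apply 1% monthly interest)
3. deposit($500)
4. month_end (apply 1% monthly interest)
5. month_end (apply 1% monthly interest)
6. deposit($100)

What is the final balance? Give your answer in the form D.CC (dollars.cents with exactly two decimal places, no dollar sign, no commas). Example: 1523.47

Answer: 1650.65

Derivation:
After 1 (month_end (apply 1% monthly interest)): balance=$1010.00 total_interest=$10.00
After 2 (month_end (apply 1% monthly interest)): balance=$1020.10 total_interest=$20.10
After 3 (deposit($500)): balance=$1520.10 total_interest=$20.10
After 4 (month_end (apply 1% monthly interest)): balance=$1535.30 total_interest=$35.30
After 5 (month_end (apply 1% monthly interest)): balance=$1550.65 total_interest=$50.65
After 6 (deposit($100)): balance=$1650.65 total_interest=$50.65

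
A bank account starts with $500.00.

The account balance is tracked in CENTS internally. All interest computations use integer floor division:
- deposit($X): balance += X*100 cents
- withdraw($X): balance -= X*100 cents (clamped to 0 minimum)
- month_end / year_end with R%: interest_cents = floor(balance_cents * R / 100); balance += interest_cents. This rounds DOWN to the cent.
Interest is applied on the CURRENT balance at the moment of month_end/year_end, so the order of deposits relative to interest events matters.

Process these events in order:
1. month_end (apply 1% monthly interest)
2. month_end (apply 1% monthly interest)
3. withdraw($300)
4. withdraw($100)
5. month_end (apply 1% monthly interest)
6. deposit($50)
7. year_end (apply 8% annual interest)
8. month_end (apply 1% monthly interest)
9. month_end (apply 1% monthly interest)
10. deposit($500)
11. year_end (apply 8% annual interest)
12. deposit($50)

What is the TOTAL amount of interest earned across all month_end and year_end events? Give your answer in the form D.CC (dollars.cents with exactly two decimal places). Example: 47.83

After 1 (month_end (apply 1% monthly interest)): balance=$505.00 total_interest=$5.00
After 2 (month_end (apply 1% monthly interest)): balance=$510.05 total_interest=$10.05
After 3 (withdraw($300)): balance=$210.05 total_interest=$10.05
After 4 (withdraw($100)): balance=$110.05 total_interest=$10.05
After 5 (month_end (apply 1% monthly interest)): balance=$111.15 total_interest=$11.15
After 6 (deposit($50)): balance=$161.15 total_interest=$11.15
After 7 (year_end (apply 8% annual interest)): balance=$174.04 total_interest=$24.04
After 8 (month_end (apply 1% monthly interest)): balance=$175.78 total_interest=$25.78
After 9 (month_end (apply 1% monthly interest)): balance=$177.53 total_interest=$27.53
After 10 (deposit($500)): balance=$677.53 total_interest=$27.53
After 11 (year_end (apply 8% annual interest)): balance=$731.73 total_interest=$81.73
After 12 (deposit($50)): balance=$781.73 total_interest=$81.73

Answer: 81.73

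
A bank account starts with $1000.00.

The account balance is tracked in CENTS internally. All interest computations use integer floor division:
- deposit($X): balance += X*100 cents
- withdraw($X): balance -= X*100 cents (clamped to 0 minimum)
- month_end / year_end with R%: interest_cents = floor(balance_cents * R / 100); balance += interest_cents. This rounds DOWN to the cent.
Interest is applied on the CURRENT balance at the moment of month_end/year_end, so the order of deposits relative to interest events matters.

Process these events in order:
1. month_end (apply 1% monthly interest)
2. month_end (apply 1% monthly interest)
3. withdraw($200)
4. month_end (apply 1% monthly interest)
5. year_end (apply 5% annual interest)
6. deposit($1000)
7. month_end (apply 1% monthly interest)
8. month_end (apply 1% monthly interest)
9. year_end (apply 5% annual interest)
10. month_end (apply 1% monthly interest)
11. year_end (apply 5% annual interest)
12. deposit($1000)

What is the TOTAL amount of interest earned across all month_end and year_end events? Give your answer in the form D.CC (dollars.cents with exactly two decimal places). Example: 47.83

Answer: 323.79

Derivation:
After 1 (month_end (apply 1% monthly interest)): balance=$1010.00 total_interest=$10.00
After 2 (month_end (apply 1% monthly interest)): balance=$1020.10 total_interest=$20.10
After 3 (withdraw($200)): balance=$820.10 total_interest=$20.10
After 4 (month_end (apply 1% monthly interest)): balance=$828.30 total_interest=$28.30
After 5 (year_end (apply 5% annual interest)): balance=$869.71 total_interest=$69.71
After 6 (deposit($1000)): balance=$1869.71 total_interest=$69.71
After 7 (month_end (apply 1% monthly interest)): balance=$1888.40 total_interest=$88.40
After 8 (month_end (apply 1% monthly interest)): balance=$1907.28 total_interest=$107.28
After 9 (year_end (apply 5% annual interest)): balance=$2002.64 total_interest=$202.64
After 10 (month_end (apply 1% monthly interest)): balance=$2022.66 total_interest=$222.66
After 11 (year_end (apply 5% annual interest)): balance=$2123.79 total_interest=$323.79
After 12 (deposit($1000)): balance=$3123.79 total_interest=$323.79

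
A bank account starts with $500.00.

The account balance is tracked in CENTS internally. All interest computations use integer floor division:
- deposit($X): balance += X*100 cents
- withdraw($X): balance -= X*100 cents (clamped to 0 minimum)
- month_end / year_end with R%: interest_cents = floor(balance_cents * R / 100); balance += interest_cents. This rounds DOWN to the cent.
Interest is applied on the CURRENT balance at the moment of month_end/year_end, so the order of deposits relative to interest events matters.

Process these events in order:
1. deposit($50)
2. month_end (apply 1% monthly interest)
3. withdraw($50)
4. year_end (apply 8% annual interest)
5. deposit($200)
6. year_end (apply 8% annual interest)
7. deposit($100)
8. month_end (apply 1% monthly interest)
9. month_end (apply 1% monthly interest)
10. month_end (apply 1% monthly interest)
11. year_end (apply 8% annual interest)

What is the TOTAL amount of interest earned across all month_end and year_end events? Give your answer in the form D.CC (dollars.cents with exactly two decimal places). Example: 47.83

Answer: 207.67

Derivation:
After 1 (deposit($50)): balance=$550.00 total_interest=$0.00
After 2 (month_end (apply 1% monthly interest)): balance=$555.50 total_interest=$5.50
After 3 (withdraw($50)): balance=$505.50 total_interest=$5.50
After 4 (year_end (apply 8% annual interest)): balance=$545.94 total_interest=$45.94
After 5 (deposit($200)): balance=$745.94 total_interest=$45.94
After 6 (year_end (apply 8% annual interest)): balance=$805.61 total_interest=$105.61
After 7 (deposit($100)): balance=$905.61 total_interest=$105.61
After 8 (month_end (apply 1% monthly interest)): balance=$914.66 total_interest=$114.66
After 9 (month_end (apply 1% monthly interest)): balance=$923.80 total_interest=$123.80
After 10 (month_end (apply 1% monthly interest)): balance=$933.03 total_interest=$133.03
After 11 (year_end (apply 8% annual interest)): balance=$1007.67 total_interest=$207.67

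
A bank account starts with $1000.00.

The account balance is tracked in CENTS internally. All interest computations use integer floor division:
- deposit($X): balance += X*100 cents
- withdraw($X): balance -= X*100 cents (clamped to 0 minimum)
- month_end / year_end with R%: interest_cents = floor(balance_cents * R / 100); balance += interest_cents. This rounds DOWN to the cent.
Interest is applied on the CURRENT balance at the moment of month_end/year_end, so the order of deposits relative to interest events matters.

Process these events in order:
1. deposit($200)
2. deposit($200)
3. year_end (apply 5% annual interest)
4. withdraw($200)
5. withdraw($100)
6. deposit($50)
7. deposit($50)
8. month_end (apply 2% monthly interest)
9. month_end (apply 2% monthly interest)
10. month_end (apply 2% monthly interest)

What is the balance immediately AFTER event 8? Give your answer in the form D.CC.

After 1 (deposit($200)): balance=$1200.00 total_interest=$0.00
After 2 (deposit($200)): balance=$1400.00 total_interest=$0.00
After 3 (year_end (apply 5% annual interest)): balance=$1470.00 total_interest=$70.00
After 4 (withdraw($200)): balance=$1270.00 total_interest=$70.00
After 5 (withdraw($100)): balance=$1170.00 total_interest=$70.00
After 6 (deposit($50)): balance=$1220.00 total_interest=$70.00
After 7 (deposit($50)): balance=$1270.00 total_interest=$70.00
After 8 (month_end (apply 2% monthly interest)): balance=$1295.40 total_interest=$95.40

Answer: 1295.40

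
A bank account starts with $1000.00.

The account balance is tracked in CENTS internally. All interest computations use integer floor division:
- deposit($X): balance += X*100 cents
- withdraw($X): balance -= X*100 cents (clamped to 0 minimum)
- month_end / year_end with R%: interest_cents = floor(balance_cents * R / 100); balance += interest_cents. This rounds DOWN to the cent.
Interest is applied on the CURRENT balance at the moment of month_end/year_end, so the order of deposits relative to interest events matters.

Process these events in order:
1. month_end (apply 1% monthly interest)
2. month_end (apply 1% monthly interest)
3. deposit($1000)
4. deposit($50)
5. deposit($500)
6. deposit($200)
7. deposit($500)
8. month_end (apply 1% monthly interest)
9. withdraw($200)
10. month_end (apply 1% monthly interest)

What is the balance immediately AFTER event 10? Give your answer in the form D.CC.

Answer: 3133.82

Derivation:
After 1 (month_end (apply 1% monthly interest)): balance=$1010.00 total_interest=$10.00
After 2 (month_end (apply 1% monthly interest)): balance=$1020.10 total_interest=$20.10
After 3 (deposit($1000)): balance=$2020.10 total_interest=$20.10
After 4 (deposit($50)): balance=$2070.10 total_interest=$20.10
After 5 (deposit($500)): balance=$2570.10 total_interest=$20.10
After 6 (deposit($200)): balance=$2770.10 total_interest=$20.10
After 7 (deposit($500)): balance=$3270.10 total_interest=$20.10
After 8 (month_end (apply 1% monthly interest)): balance=$3302.80 total_interest=$52.80
After 9 (withdraw($200)): balance=$3102.80 total_interest=$52.80
After 10 (month_end (apply 1% monthly interest)): balance=$3133.82 total_interest=$83.82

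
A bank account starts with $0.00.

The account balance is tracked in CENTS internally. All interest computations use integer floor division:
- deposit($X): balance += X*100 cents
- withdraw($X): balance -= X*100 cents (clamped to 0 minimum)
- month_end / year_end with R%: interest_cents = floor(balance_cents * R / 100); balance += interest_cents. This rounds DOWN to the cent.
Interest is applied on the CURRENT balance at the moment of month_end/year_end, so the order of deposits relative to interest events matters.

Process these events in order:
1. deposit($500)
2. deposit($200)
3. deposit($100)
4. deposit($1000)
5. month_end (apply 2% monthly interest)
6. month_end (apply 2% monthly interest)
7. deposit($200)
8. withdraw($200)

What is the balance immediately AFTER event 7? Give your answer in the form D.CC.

Answer: 2072.72

Derivation:
After 1 (deposit($500)): balance=$500.00 total_interest=$0.00
After 2 (deposit($200)): balance=$700.00 total_interest=$0.00
After 3 (deposit($100)): balance=$800.00 total_interest=$0.00
After 4 (deposit($1000)): balance=$1800.00 total_interest=$0.00
After 5 (month_end (apply 2% monthly interest)): balance=$1836.00 total_interest=$36.00
After 6 (month_end (apply 2% monthly interest)): balance=$1872.72 total_interest=$72.72
After 7 (deposit($200)): balance=$2072.72 total_interest=$72.72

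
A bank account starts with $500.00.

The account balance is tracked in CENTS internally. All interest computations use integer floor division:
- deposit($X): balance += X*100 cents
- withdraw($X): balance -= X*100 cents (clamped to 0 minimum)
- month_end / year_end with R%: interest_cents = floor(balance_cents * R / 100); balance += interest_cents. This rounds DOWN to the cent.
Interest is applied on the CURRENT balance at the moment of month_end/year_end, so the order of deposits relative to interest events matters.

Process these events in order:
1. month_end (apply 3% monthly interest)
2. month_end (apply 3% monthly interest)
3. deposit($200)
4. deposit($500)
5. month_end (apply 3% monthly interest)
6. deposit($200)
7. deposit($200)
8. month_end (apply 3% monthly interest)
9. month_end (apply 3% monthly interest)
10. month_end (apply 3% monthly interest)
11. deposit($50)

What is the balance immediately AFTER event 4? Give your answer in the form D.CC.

After 1 (month_end (apply 3% monthly interest)): balance=$515.00 total_interest=$15.00
After 2 (month_end (apply 3% monthly interest)): balance=$530.45 total_interest=$30.45
After 3 (deposit($200)): balance=$730.45 total_interest=$30.45
After 4 (deposit($500)): balance=$1230.45 total_interest=$30.45

Answer: 1230.45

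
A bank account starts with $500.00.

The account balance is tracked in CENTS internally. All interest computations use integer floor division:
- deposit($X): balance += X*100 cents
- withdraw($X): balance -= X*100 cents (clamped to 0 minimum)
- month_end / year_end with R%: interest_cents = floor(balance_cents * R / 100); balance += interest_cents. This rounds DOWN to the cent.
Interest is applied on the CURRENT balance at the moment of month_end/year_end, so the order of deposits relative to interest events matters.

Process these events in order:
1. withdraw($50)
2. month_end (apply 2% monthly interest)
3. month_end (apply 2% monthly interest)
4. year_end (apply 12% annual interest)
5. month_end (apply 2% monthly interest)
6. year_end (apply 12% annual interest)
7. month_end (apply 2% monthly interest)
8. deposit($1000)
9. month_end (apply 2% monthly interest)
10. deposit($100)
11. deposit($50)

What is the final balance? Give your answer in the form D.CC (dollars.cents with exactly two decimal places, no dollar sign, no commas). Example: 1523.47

After 1 (withdraw($50)): balance=$450.00 total_interest=$0.00
After 2 (month_end (apply 2% monthly interest)): balance=$459.00 total_interest=$9.00
After 3 (month_end (apply 2% monthly interest)): balance=$468.18 total_interest=$18.18
After 4 (year_end (apply 12% annual interest)): balance=$524.36 total_interest=$74.36
After 5 (month_end (apply 2% monthly interest)): balance=$534.84 total_interest=$84.84
After 6 (year_end (apply 12% annual interest)): balance=$599.02 total_interest=$149.02
After 7 (month_end (apply 2% monthly interest)): balance=$611.00 total_interest=$161.00
After 8 (deposit($1000)): balance=$1611.00 total_interest=$161.00
After 9 (month_end (apply 2% monthly interest)): balance=$1643.22 total_interest=$193.22
After 10 (deposit($100)): balance=$1743.22 total_interest=$193.22
After 11 (deposit($50)): balance=$1793.22 total_interest=$193.22

Answer: 1793.22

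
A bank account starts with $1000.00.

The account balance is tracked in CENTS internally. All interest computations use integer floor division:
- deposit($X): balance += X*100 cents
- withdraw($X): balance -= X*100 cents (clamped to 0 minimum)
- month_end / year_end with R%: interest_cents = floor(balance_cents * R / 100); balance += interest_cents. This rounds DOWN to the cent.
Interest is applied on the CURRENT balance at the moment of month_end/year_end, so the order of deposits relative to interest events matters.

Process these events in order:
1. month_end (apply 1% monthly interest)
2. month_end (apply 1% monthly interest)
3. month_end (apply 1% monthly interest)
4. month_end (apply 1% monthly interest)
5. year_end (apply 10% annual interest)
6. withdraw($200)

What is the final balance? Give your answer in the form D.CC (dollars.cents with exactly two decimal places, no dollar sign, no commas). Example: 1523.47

Answer: 944.66

Derivation:
After 1 (month_end (apply 1% monthly interest)): balance=$1010.00 total_interest=$10.00
After 2 (month_end (apply 1% monthly interest)): balance=$1020.10 total_interest=$20.10
After 3 (month_end (apply 1% monthly interest)): balance=$1030.30 total_interest=$30.30
After 4 (month_end (apply 1% monthly interest)): balance=$1040.60 total_interest=$40.60
After 5 (year_end (apply 10% annual interest)): balance=$1144.66 total_interest=$144.66
After 6 (withdraw($200)): balance=$944.66 total_interest=$144.66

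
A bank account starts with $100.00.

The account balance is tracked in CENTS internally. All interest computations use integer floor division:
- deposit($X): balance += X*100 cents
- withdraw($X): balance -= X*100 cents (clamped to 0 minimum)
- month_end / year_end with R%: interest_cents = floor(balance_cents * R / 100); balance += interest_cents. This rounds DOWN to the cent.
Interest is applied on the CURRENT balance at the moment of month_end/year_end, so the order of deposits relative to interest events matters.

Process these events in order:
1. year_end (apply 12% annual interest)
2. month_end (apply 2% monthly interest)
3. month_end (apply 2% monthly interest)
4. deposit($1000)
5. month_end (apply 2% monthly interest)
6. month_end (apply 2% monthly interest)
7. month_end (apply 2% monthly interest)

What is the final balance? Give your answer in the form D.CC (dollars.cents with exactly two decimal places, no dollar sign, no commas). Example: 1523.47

Answer: 1184.85

Derivation:
After 1 (year_end (apply 12% annual interest)): balance=$112.00 total_interest=$12.00
After 2 (month_end (apply 2% monthly interest)): balance=$114.24 total_interest=$14.24
After 3 (month_end (apply 2% monthly interest)): balance=$116.52 total_interest=$16.52
After 4 (deposit($1000)): balance=$1116.52 total_interest=$16.52
After 5 (month_end (apply 2% monthly interest)): balance=$1138.85 total_interest=$38.85
After 6 (month_end (apply 2% monthly interest)): balance=$1161.62 total_interest=$61.62
After 7 (month_end (apply 2% monthly interest)): balance=$1184.85 total_interest=$84.85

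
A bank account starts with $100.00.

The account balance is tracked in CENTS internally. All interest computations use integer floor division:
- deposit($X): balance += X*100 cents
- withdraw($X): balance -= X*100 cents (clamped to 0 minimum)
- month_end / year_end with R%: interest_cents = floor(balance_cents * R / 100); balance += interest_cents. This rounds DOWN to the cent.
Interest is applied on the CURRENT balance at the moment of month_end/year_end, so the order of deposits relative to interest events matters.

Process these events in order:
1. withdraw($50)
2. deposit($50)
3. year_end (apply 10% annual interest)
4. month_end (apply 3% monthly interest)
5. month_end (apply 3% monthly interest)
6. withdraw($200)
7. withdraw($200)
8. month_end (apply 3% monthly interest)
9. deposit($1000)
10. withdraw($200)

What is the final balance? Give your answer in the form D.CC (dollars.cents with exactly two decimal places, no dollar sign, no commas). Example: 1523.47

After 1 (withdraw($50)): balance=$50.00 total_interest=$0.00
After 2 (deposit($50)): balance=$100.00 total_interest=$0.00
After 3 (year_end (apply 10% annual interest)): balance=$110.00 total_interest=$10.00
After 4 (month_end (apply 3% monthly interest)): balance=$113.30 total_interest=$13.30
After 5 (month_end (apply 3% monthly interest)): balance=$116.69 total_interest=$16.69
After 6 (withdraw($200)): balance=$0.00 total_interest=$16.69
After 7 (withdraw($200)): balance=$0.00 total_interest=$16.69
After 8 (month_end (apply 3% monthly interest)): balance=$0.00 total_interest=$16.69
After 9 (deposit($1000)): balance=$1000.00 total_interest=$16.69
After 10 (withdraw($200)): balance=$800.00 total_interest=$16.69

Answer: 800.00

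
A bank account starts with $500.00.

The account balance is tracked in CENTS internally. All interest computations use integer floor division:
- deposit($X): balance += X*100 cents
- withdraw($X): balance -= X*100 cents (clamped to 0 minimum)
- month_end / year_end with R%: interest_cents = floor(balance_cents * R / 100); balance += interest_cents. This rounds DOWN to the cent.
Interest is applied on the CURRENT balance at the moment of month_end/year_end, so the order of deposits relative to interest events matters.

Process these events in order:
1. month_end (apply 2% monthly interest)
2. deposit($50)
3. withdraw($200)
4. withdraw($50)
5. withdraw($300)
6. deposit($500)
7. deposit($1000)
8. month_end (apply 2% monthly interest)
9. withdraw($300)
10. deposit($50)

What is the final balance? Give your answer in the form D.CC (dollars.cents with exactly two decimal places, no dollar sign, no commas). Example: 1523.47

Answer: 1290.20

Derivation:
After 1 (month_end (apply 2% monthly interest)): balance=$510.00 total_interest=$10.00
After 2 (deposit($50)): balance=$560.00 total_interest=$10.00
After 3 (withdraw($200)): balance=$360.00 total_interest=$10.00
After 4 (withdraw($50)): balance=$310.00 total_interest=$10.00
After 5 (withdraw($300)): balance=$10.00 total_interest=$10.00
After 6 (deposit($500)): balance=$510.00 total_interest=$10.00
After 7 (deposit($1000)): balance=$1510.00 total_interest=$10.00
After 8 (month_end (apply 2% monthly interest)): balance=$1540.20 total_interest=$40.20
After 9 (withdraw($300)): balance=$1240.20 total_interest=$40.20
After 10 (deposit($50)): balance=$1290.20 total_interest=$40.20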